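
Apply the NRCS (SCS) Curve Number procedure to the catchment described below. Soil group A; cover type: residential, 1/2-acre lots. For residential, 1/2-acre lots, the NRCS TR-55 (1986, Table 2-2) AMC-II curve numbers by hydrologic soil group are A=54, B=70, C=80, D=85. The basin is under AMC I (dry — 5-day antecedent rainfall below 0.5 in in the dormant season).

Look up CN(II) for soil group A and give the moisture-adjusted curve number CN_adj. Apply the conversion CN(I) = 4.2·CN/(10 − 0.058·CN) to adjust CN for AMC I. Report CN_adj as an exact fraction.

NRCS table: residential, 1/2-acre lots, soil group A → CN(II) = 54
CN(I) from CN(II)=54: (4.2·54)/(10 − 0.058·54) = 56700/1717 ≈ 33.023

CN_adj = 56700/1717 ≈ 33.023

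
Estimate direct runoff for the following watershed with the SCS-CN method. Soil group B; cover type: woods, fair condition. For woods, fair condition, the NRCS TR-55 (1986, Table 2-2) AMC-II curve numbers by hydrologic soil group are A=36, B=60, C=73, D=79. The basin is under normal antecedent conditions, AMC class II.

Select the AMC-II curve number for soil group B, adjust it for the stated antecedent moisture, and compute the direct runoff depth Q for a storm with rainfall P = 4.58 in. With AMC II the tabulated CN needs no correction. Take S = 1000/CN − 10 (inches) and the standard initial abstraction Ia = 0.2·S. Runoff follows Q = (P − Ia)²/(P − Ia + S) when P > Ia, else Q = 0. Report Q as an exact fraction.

Q = 237169/223050 in ≈ 1.063 in

NRCS table: woods, fair condition, soil group B → CN(II) = 60
Average conditions: CN = 60 (no AMC adjustment).
Retention S: 1000/CN − 10 with CN=60.000 → S = 20/3 ≈ 6.667 in
Ia = 0.2·(20/3) = 4/3 in ≈ 1.333 in
P − Ia = 4.580 − 1.333 = 487/150 ≈ 3.247 in (> 0, runoff occurs)
Q: (487/150)² ÷ (1487/150) = 237169/223050 in (≈ 1.063 in)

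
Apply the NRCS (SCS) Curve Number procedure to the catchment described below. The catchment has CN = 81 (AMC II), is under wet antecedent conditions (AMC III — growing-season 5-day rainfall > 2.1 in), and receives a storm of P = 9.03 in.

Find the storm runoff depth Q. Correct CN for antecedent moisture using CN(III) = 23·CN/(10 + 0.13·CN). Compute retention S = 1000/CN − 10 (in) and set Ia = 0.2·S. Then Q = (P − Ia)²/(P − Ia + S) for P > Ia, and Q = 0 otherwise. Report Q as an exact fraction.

CN(III) from CN(II)=81: (23·81)/(10 + 0.13·81) = 186300/2053 ≈ 90.745
Retention S: 1000/CN − 10 with CN=90.745 → S = 1900/1863 ≈ 1.020 in
Ia = 0.2S: 0.2·1.020 = 0.204 in (exactly 380/1863)
Since P=9.030 > Ia=0.204: effective rainfall P−Ia = 1644289/186300 in
Runoff Q = (P−Ia)²/(P−Ia+S) = (8.826)²/(8.826+1.020) = 2703686315521/341728040700 ≈ 7.912 in

Q = 2703686315521/341728040700 in ≈ 7.912 in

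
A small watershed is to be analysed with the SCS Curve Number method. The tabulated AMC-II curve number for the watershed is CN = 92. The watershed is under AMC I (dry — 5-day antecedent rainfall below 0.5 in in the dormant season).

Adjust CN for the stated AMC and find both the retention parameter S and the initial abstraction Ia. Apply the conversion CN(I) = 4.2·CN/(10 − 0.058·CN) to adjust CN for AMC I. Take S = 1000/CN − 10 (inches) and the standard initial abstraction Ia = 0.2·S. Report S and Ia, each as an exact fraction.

S = 1000/483 in ≈ 2.070 in; Ia = 200/483 in ≈ 0.414 in

CN(I) from CN(II)=92: (4.2·92)/(10 − 0.058·92) = 48300/583 ≈ 82.847
Retention S: 1000/CN − 10 with CN=82.847 → S = 1000/483 ≈ 2.070 in
Ia = 0.2·(1000/483) = 200/483 in ≈ 0.414 in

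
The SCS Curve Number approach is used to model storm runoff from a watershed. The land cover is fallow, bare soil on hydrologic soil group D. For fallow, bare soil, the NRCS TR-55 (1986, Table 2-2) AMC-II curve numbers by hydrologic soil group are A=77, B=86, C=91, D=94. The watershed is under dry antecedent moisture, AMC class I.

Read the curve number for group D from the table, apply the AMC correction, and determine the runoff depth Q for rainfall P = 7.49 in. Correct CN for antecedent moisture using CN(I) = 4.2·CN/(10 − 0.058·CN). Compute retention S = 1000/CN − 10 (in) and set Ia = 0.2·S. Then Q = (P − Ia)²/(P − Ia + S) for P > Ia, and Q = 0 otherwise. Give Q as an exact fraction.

Q = 55894889241/9423250900 in ≈ 5.932 in

NRCS table: fallow, bare soil, soil group D → CN(II) = 94
Dry (AMC I): CN(I) = 4.2·94/(10 − 0.058·94) = (1974/5)/(1137/250) = 32900/379 ≈ 86.807
S = 1000/(32900/379) − 10 = 500/329 in ≈ 1.520 in
Initial abstraction Ia = S/5 = (500/329)/5 = 100/329 ≈ 0.304 in
Since P=7.490 > Ia=0.304: effective rainfall P−Ia = 236421/32900 in
Runoff Q = (P−Ia)²/(P−Ia+S) = (7.186)²/(7.186+1.520) = 55894889241/9423250900 ≈ 5.932 in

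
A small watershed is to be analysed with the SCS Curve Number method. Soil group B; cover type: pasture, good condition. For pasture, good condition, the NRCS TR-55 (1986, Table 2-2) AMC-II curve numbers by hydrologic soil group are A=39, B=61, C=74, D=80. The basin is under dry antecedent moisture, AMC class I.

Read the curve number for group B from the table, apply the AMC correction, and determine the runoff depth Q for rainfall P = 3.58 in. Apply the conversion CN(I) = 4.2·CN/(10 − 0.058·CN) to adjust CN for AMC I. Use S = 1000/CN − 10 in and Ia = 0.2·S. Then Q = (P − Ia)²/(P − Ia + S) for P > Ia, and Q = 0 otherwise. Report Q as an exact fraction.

Q = 130713489/7182844550 in ≈ 0.018 in

NRCS table: pasture, good condition, soil group B → CN(II) = 61
Adjust CN=61 to AMC I: 4.2·61/(10 − 0.058·61) → (1281/5) ÷ (3231/500) = 42700/1077 ≈ 39.647
S = 1000/(42700/1077) − 10 = 6500/427 in ≈ 15.222 in
Ia = 0.2·(6500/427) = 1300/427 in ≈ 3.044 in
Since P=3.580 > Ia=3.044: effective rainfall P−Ia = 11433/21350 in
Q: (11433/21350)² ÷ (336433/21350) = 130713489/7182844550 in (≈ 0.018 in)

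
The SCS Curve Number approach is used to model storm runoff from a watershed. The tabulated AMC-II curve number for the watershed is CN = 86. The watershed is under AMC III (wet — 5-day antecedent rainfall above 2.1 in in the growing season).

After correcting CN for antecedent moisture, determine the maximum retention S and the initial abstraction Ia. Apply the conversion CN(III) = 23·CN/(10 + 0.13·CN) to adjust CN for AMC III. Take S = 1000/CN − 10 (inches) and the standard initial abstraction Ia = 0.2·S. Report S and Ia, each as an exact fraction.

S = 700/989 in ≈ 0.708 in; Ia = 140/989 in ≈ 0.142 in

CN(III) from CN(II)=86: (23·86)/(10 + 0.13·86) = 98900/1059 ≈ 93.390
Max retention: S = 1000/(98900/1059) − 10 = 700/989 in (≈ 0.708 in)
Ia = 0.2S: 0.2·0.708 = 0.142 in (exactly 140/989)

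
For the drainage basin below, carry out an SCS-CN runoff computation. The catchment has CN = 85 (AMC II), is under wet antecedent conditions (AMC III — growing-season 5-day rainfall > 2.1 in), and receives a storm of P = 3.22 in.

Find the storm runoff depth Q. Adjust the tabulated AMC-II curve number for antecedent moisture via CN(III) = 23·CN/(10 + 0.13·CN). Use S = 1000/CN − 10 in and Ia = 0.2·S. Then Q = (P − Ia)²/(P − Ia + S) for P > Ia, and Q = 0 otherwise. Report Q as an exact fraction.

Wet (AMC III): CN(III) = 23·85/(10 + 0.13·85) = 1955/(421/20) = 39100/421 ≈ 92.874
Max retention: S = 1000/(39100/421) − 10 = 300/391 in (≈ 0.767 in)
Ia = 0.2S: 0.2·0.767 = 0.153 in (exactly 60/391)
P − Ia = 3.220 − 0.153 = 59951/19550 ≈ 3.067 in (> 0, runoff occurs)
Q: (59951/19550)² ÷ (74951/19550) = 3594122401/1465292050 in (≈ 2.453 in)

Q = 3594122401/1465292050 in ≈ 2.453 in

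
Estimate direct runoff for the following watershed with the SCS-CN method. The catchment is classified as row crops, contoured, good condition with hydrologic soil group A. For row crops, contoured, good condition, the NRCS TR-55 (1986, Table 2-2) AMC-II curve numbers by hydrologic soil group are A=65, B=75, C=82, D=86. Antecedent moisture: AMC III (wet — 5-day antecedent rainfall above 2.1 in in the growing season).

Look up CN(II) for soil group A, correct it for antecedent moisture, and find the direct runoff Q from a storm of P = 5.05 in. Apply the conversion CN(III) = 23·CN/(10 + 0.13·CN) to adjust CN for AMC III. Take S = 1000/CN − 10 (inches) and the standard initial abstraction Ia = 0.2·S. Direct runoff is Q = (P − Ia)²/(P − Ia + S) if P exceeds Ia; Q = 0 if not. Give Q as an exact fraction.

NRCS table: row crops, contoured, good condition, soil group A → CN(II) = 65
Wet (AMC III): CN(III) = 23·65/(10 + 0.13·65) = 1495/(369/20) = 29900/369 ≈ 81.030
Retention S: 1000/CN − 10 with CN=81.030 → S = 700/299 ≈ 2.341 in
Initial abstraction Ia = S/5 = (700/299)/5 = 140/299 ≈ 0.468 in
Excess rainfall: 5.050 − 0.468 = 4.582 in; P > Ia so Q > 0
Runoff Q = (P−Ia)²/(P−Ia+S) = (4.582)²/(4.582+2.341) = 750705201/247566020 ≈ 3.032 in

Q = 750705201/247566020 in ≈ 3.032 in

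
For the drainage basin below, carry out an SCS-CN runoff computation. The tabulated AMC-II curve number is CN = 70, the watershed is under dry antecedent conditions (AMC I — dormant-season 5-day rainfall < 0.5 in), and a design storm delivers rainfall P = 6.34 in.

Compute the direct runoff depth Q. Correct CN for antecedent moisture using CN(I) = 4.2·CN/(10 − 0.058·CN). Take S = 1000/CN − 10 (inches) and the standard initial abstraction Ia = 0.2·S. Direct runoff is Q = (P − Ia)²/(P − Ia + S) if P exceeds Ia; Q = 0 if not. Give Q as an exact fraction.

Dry (AMC I): CN(I) = 4.2·70/(10 − 0.058·70) = 294/(297/50) = 4900/99 ≈ 49.495
S = 1000/(4900/99) − 10 = 500/49 in ≈ 10.204 in
Ia = 0.2S: 0.2·10.204 = 2.041 in (exactly 100/49)
Excess rainfall: 6.340 − 2.041 = 4.299 in; P > Ia so Q > 0
Q = (10533/2450)²/((10533/2450) + 500/49) = (110944089/6002500)/(35533/2450) = 110944089/87055850 in ≈ 1.274 in

Q = 110944089/87055850 in ≈ 1.274 in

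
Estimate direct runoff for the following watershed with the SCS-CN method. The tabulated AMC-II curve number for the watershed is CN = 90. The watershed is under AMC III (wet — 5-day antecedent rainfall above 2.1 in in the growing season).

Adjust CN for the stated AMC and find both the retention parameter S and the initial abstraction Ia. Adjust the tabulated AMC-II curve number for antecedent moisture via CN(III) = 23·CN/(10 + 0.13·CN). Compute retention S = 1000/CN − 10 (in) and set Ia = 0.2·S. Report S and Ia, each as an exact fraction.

S = 100/207 in ≈ 0.483 in; Ia = 20/207 in ≈ 0.097 in

Wet (AMC III): CN(III) = 23·90/(10 + 0.13·90) = 2070/(217/10) = 20700/217 ≈ 95.392
Max retention: S = 1000/(20700/217) − 10 = 100/207 in (≈ 0.483 in)
Ia = 0.2S: 0.2·0.483 = 0.097 in (exactly 20/207)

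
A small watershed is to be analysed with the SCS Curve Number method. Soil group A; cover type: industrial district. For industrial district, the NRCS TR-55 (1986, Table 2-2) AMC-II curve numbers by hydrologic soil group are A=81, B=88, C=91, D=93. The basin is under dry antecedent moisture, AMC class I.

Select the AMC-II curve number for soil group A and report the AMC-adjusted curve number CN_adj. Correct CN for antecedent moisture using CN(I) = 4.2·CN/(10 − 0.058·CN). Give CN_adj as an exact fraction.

CN_adj = 170100/2651 ≈ 64.164

NRCS table: industrial district, soil group A → CN(II) = 81
CN(I) from CN(II)=81: (4.2·81)/(10 − 0.058·81) = 170100/2651 ≈ 64.164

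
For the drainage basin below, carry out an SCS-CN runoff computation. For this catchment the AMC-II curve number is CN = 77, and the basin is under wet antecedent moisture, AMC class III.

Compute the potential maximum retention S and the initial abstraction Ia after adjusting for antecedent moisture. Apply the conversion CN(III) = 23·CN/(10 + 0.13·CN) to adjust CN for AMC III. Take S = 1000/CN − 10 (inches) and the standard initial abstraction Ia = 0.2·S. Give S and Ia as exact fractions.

Wet (AMC III): CN(III) = 23·77/(10 + 0.13·77) = 1771/(2001/100) = 7700/87 ≈ 88.506
Max retention: S = 1000/(7700/87) − 10 = 100/77 in (≈ 1.299 in)
Initial abstraction Ia = S/5 = (100/77)/5 = 20/77 ≈ 0.260 in

S = 100/77 in ≈ 1.299 in; Ia = 20/77 in ≈ 0.260 in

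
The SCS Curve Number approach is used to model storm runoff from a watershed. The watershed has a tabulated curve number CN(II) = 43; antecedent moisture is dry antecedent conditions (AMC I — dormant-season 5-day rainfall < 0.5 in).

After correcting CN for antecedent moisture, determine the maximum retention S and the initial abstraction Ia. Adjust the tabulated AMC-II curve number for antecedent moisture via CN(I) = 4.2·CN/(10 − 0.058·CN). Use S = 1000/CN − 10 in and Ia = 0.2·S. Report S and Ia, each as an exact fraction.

Dry (AMC I): CN(I) = 4.2·43/(10 − 0.058·43) = (903/5)/(3753/500) = 30100/1251 ≈ 24.061
Max retention: S = 1000/(30100/1251) − 10 = 9500/301 in (≈ 31.561 in)
Initial abstraction Ia = S/5 = (9500/301)/5 = 1900/301 ≈ 6.312 in

S = 9500/301 in ≈ 31.561 in; Ia = 1900/301 in ≈ 6.312 in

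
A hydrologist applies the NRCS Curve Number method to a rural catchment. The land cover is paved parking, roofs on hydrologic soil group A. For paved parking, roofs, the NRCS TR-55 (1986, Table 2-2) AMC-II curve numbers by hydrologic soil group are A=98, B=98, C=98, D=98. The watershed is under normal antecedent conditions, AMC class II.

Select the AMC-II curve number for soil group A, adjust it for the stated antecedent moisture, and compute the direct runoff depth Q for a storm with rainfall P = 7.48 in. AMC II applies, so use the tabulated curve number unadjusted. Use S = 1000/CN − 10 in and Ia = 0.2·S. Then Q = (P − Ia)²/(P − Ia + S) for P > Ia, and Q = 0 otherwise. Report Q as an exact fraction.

Q = 83046769/11469675 in ≈ 7.241 in

NRCS table: paved parking, roofs, soil group A → CN(II) = 98
AMC II — tabulated CN = 98 applies directly.
Max retention: S = 1000/98 − 10 = 10/49 in (≈ 0.204 in)
Initial abstraction Ia = S/5 = (10/49)/5 = 2/49 ≈ 0.041 in
Excess rainfall: 7.480 − 0.041 = 7.439 in; P > Ia so Q > 0
Runoff Q = (P−Ia)²/(P−Ia+S) = (7.439)²/(7.439+0.204) = 83046769/11469675 ≈ 7.241 in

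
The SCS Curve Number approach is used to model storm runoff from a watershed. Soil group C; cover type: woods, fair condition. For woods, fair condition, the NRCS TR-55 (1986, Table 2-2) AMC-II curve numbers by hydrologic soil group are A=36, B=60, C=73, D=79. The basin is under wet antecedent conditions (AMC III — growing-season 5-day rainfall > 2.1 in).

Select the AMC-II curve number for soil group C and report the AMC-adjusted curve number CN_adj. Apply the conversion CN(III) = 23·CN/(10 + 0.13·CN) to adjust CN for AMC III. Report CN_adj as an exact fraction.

NRCS table: woods, fair condition, soil group C → CN(II) = 73
CN(III) from CN(II)=73: (23·73)/(10 + 0.13·73) = 167900/1949 ≈ 86.147

CN_adj = 167900/1949 ≈ 86.147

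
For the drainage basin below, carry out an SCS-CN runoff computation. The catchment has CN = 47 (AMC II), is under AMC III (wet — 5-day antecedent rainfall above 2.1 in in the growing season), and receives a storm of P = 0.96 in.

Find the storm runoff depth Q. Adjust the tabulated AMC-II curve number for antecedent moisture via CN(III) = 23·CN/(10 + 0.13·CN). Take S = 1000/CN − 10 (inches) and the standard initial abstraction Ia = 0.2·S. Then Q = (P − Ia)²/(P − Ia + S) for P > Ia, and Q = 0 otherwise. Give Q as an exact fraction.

Q = 0 in ≈ 0.000 in

Wet (AMC III): CN(III) = 23·47/(10 + 0.13·47) = 1081/(1611/100) = 108100/1611 ≈ 67.101
Retention S: 1000/CN − 10 with CN=67.101 → S = 5300/1081 ≈ 4.903 in
Ia = 0.2S: 0.2·4.903 = 0.981 in (exactly 1060/1081)
P = 0.960 ≤ Ia = 0.981 in: entire storm abstracted, Q = 0.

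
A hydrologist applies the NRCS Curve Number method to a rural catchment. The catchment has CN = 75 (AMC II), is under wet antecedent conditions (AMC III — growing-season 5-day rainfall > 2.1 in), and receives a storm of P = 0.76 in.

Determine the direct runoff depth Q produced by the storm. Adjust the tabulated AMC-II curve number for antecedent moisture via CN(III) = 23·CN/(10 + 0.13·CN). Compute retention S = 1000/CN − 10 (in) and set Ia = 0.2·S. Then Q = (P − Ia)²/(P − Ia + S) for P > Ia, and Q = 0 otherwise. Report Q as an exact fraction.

Wet (AMC III): CN(III) = 23·75/(10 + 0.13·75) = 1725/(79/4) = 6900/79 ≈ 87.342
S = 1000/(6900/79) − 10 = 100/69 in ≈ 1.449 in
Ia = 0.2·(100/69) = 20/69 in ≈ 0.290 in
Excess rainfall: 0.760 − 0.290 = 0.470 in; P > Ia so Q > 0
Q: (811/1725)² ÷ (3311/1725) = 657721/5711475 in (≈ 0.115 in)

Q = 657721/5711475 in ≈ 0.115 in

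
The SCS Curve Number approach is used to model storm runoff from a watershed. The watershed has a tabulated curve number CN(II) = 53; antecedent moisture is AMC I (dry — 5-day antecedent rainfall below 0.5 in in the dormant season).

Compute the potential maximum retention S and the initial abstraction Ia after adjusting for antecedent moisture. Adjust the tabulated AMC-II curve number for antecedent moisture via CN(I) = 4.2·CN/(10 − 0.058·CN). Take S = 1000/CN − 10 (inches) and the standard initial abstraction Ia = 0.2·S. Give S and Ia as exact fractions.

S = 23500/1113 in ≈ 21.114 in; Ia = 4700/1113 in ≈ 4.223 in

CN(I) from CN(II)=53: (4.2·53)/(10 − 0.058·53) = 111300/3463 ≈ 32.140
Retention S: 1000/CN − 10 with CN=32.140 → S = 23500/1113 ≈ 21.114 in
Ia = 0.2·(23500/1113) = 4700/1113 in ≈ 4.223 in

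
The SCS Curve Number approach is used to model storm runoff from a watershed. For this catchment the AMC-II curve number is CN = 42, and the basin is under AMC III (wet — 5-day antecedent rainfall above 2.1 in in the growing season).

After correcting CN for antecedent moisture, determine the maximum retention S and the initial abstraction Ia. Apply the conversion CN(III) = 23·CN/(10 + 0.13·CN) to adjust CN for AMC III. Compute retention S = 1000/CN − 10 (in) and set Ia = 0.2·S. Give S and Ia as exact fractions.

S = 2900/483 in ≈ 6.004 in; Ia = 580/483 in ≈ 1.201 in

Wet (AMC III): CN(III) = 23·42/(10 + 0.13·42) = 966/(773/50) = 48300/773 ≈ 62.484
S = 1000/(48300/773) − 10 = 2900/483 in ≈ 6.004 in
Initial abstraction Ia = S/5 = (2900/483)/5 = 580/483 ≈ 1.201 in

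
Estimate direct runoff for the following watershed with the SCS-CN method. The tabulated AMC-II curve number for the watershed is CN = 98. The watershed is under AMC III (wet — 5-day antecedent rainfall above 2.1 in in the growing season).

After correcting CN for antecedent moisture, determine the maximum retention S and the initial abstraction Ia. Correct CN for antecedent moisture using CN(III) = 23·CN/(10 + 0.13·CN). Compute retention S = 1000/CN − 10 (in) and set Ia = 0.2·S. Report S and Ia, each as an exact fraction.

Adjust CN=98 to AMC III: 23·98/(10 + 0.13·98) → 2254 ÷ (1137/50) = 112700/1137 ≈ 99.120
Retention S: 1000/CN − 10 with CN=99.120 → S = 100/1127 ≈ 0.089 in
Initial abstraction Ia = S/5 = (100/1127)/5 = 20/1127 ≈ 0.018 in

S = 100/1127 in ≈ 0.089 in; Ia = 20/1127 in ≈ 0.018 in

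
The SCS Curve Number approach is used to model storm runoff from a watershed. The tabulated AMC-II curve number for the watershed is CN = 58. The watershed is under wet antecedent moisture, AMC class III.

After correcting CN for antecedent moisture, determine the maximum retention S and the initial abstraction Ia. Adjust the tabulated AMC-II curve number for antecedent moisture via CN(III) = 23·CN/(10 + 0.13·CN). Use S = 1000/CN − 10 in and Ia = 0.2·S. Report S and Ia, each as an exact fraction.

Adjust CN=58 to AMC III: 23·58/(10 + 0.13·58) → 1334 ÷ (877/50) = 66700/877 ≈ 76.055
S = 1000/(66700/877) − 10 = 2100/667 in ≈ 3.148 in
Ia = 0.2·(2100/667) = 420/667 in ≈ 0.630 in

S = 2100/667 in ≈ 3.148 in; Ia = 420/667 in ≈ 0.630 in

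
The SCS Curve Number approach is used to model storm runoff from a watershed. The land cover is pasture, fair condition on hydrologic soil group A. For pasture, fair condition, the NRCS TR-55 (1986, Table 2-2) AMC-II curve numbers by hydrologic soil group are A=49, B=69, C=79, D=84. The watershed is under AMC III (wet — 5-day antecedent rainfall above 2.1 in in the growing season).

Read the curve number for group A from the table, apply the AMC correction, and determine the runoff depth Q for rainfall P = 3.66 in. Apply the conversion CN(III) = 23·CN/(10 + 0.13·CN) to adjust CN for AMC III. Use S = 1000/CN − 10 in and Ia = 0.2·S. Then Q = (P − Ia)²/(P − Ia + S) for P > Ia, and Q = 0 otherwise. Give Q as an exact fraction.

NRCS table: pasture, fair condition, soil group A → CN(II) = 49
Adjust CN=49 to AMC III: 23·49/(10 + 0.13·49) → 1127 ÷ (1637/100) = 112700/1637 ≈ 68.845
Retention S: 1000/CN − 10 with CN=68.845 → S = 5100/1127 ≈ 4.525 in
Ia = 0.2·(5100/1127) = 1020/1127 in ≈ 0.905 in
Since P=3.660 > Ia=0.905: effective rainfall P−Ia = 155241/56350 in
Q: (155241/56350)² ÷ (410241/56350) = 8033256027/7705693450 in (≈ 1.043 in)

Q = 8033256027/7705693450 in ≈ 1.043 in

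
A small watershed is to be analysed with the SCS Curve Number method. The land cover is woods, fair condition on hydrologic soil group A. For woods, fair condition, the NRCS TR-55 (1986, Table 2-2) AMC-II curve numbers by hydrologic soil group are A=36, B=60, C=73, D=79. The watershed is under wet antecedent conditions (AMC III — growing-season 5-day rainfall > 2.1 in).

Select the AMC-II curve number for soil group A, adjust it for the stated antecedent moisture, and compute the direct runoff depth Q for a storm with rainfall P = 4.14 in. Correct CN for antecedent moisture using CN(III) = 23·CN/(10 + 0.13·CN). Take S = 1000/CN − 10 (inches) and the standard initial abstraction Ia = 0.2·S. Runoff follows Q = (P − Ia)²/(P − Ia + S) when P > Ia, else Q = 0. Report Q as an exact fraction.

Q = 720868801/1105887150 in ≈ 0.652 in

NRCS table: woods, fair condition, soil group A → CN(II) = 36
Adjust CN=36 to AMC III: 23·36/(10 + 0.13·36) → 828 ÷ (367/25) = 20700/367 ≈ 56.403
Retention S: 1000/CN − 10 with CN=56.403 → S = 1600/207 ≈ 7.729 in
Ia = 0.2S: 0.2·7.729 = 1.546 in (exactly 320/207)
P − Ia = 4.140 − 1.546 = 26849/10350 ≈ 2.594 in (> 0, runoff occurs)
Q = (26849/10350)²/((26849/10350) + 1600/207) = (720868801/107122500)/(106849/10350) = 720868801/1105887150 in ≈ 0.652 in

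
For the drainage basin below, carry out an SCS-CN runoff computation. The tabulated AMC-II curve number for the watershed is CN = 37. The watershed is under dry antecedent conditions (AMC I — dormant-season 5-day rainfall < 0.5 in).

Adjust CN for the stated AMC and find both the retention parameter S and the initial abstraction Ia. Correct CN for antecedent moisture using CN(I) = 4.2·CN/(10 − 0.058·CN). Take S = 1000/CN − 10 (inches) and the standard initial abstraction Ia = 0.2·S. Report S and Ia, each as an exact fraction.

S = 1500/37 in ≈ 40.541 in; Ia = 300/37 in ≈ 8.108 in

CN(I) from CN(II)=37: (4.2·37)/(10 − 0.058·37) = 3700/187 ≈ 19.786
Max retention: S = 1000/(3700/187) − 10 = 1500/37 in (≈ 40.541 in)
Ia = 0.2S: 0.2·40.541 = 8.108 in (exactly 300/37)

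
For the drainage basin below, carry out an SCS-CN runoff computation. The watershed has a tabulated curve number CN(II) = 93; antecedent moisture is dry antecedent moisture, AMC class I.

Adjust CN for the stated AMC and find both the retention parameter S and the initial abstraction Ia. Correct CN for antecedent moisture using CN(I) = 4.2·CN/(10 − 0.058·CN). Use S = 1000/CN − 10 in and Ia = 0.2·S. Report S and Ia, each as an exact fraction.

Dry (AMC I): CN(I) = 4.2·93/(10 − 0.058·93) = (1953/5)/(2303/500) = 27900/329 ≈ 84.802
Max retention: S = 1000/(27900/329) − 10 = 500/279 in (≈ 1.792 in)
Ia = 0.2·(500/279) = 100/279 in ≈ 0.358 in

S = 500/279 in ≈ 1.792 in; Ia = 100/279 in ≈ 0.358 in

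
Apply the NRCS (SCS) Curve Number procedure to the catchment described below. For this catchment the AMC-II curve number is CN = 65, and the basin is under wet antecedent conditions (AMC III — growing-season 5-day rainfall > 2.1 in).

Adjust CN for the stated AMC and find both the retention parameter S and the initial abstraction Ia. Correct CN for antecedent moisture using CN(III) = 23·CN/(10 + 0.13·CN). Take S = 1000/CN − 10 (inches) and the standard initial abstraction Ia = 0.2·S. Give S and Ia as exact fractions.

Wet (AMC III): CN(III) = 23·65/(10 + 0.13·65) = 1495/(369/20) = 29900/369 ≈ 81.030
Max retention: S = 1000/(29900/369) − 10 = 700/299 in (≈ 2.341 in)
Ia = 0.2·(700/299) = 140/299 in ≈ 0.468 in

S = 700/299 in ≈ 2.341 in; Ia = 140/299 in ≈ 0.468 in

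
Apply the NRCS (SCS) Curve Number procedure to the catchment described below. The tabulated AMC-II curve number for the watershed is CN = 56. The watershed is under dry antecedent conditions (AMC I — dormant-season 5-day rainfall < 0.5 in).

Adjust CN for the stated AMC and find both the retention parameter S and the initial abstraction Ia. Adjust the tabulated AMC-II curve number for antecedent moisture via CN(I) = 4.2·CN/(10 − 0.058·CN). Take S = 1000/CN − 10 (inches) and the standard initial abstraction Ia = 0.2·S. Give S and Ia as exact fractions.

CN(I) from CN(II)=56: (4.2·56)/(10 − 0.058·56) = 7350/211 ≈ 34.834
S = 1000/(7350/211) − 10 = 2750/147 in ≈ 18.707 in
Initial abstraction Ia = S/5 = (2750/147)/5 = 550/147 ≈ 3.741 in

S = 2750/147 in ≈ 18.707 in; Ia = 550/147 in ≈ 3.741 in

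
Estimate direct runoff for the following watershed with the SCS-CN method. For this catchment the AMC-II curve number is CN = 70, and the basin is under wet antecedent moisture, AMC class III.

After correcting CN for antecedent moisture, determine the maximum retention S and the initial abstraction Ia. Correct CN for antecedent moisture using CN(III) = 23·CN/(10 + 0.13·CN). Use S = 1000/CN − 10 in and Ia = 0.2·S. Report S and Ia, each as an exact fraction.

Adjust CN=70 to AMC III: 23·70/(10 + 0.13·70) → 1610 ÷ (191/10) = 16100/191 ≈ 84.293
Max retention: S = 1000/(16100/191) − 10 = 300/161 in (≈ 1.863 in)
Ia = 0.2S: 0.2·1.863 = 0.373 in (exactly 60/161)

S = 300/161 in ≈ 1.863 in; Ia = 60/161 in ≈ 0.373 in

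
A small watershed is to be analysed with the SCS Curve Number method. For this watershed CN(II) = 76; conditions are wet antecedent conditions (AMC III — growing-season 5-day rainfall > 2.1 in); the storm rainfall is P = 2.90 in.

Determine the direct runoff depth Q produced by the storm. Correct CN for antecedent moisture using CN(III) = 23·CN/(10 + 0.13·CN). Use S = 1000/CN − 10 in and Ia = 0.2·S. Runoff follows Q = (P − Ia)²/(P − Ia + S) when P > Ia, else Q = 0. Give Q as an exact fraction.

Q = 131629729/76357010 in ≈ 1.724 in

CN(III) from CN(II)=76: (23·76)/(10 + 0.13·76) = 43700/497 ≈ 87.928
Max retention: S = 1000/(43700/497) − 10 = 600/437 in (≈ 1.373 in)
Ia = 0.2·(600/437) = 120/437 in ≈ 0.275 in
Since P=2.900 > Ia=0.275: effective rainfall P−Ia = 11473/4370 in
Q: (11473/4370)² ÷ (17473/4370) = 131629729/76357010 in (≈ 1.724 in)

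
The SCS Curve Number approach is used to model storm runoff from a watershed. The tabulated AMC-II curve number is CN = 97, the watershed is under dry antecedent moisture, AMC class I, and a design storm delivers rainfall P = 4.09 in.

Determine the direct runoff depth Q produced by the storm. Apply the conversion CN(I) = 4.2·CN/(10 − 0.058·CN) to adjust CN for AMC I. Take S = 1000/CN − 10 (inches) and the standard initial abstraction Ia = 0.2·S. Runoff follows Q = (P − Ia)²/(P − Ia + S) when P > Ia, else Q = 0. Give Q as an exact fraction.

Dry (AMC I): CN(I) = 4.2·97/(10 − 0.058·97) = (2037/5)/(2187/500) = 67900/729 ≈ 93.141
S = 1000/(67900/729) − 10 = 500/679 in ≈ 0.736 in
Ia = 0.2·(500/679) = 100/679 in ≈ 0.147 in
P − Ia = 4.090 − 0.147 = 267711/67900 ≈ 3.943 in (> 0, runoff occurs)
Q = (267711/67900)²/((267711/67900) + 500/679) = (71669179521/4610410000)/(317711/67900) = 71669179521/21572576900 in ≈ 3.322 in

Q = 71669179521/21572576900 in ≈ 3.322 in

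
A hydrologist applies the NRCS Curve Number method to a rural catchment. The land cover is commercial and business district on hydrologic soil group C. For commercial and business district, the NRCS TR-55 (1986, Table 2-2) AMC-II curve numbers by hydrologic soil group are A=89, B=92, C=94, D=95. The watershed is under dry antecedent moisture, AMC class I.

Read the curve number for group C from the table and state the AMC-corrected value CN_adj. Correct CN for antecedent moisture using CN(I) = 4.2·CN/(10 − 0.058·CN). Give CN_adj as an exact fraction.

CN_adj = 32900/379 ≈ 86.807

NRCS table: commercial and business district, soil group C → CN(II) = 94
Dry (AMC I): CN(I) = 4.2·94/(10 − 0.058·94) = (1974/5)/(1137/250) = 32900/379 ≈ 86.807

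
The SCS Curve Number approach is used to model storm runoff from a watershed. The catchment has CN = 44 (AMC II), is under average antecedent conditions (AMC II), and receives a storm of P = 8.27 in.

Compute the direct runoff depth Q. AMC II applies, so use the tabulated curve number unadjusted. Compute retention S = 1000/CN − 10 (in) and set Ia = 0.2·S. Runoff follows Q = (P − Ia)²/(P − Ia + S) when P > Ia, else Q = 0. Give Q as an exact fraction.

Q = 39652209/22326700 in ≈ 1.776 in

Average conditions: CN = 44 (no AMC adjustment).
S = 1000/44 − 10 = 140/11 in ≈ 12.727 in
Ia = 0.2S: 0.2·12.727 = 2.545 in (exactly 28/11)
Since P=8.270 > Ia=2.545: effective rainfall P−Ia = 6297/1100 in
Q: (6297/1100)² ÷ (20297/1100) = 39652209/22326700 in (≈ 1.776 in)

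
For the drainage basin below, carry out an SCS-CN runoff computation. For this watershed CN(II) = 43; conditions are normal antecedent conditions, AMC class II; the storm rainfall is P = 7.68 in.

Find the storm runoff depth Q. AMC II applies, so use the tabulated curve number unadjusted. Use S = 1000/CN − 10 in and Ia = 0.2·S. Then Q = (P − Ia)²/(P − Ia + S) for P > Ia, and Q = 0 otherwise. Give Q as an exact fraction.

Average conditions: CN = 43 (no AMC adjustment).
Max retention: S = 1000/43 − 10 = 570/43 in (≈ 13.256 in)
Ia = 0.2S: 0.2·13.256 = 2.651 in (exactly 114/43)
P − Ia = 7.680 − 2.651 = 5406/1075 ≈ 5.029 in (> 0, runoff occurs)
Q = (5406/1075)²/((5406/1075) + 570/43) = (29224836/1155625)/(19656/1075) = 811801/586950 in ≈ 1.383 in

Q = 811801/586950 in ≈ 1.383 in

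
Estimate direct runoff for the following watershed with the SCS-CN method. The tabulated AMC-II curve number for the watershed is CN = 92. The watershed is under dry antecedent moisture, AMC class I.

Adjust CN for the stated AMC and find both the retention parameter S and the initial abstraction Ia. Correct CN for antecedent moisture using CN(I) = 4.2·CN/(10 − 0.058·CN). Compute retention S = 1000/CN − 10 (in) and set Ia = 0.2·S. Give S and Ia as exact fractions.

Adjust CN=92 to AMC I: 4.2·92/(10 − 0.058·92) → (1932/5) ÷ (583/125) = 48300/583 ≈ 82.847
S = 1000/(48300/583) − 10 = 1000/483 in ≈ 2.070 in
Ia = 0.2S: 0.2·2.070 = 0.414 in (exactly 200/483)

S = 1000/483 in ≈ 2.070 in; Ia = 200/483 in ≈ 0.414 in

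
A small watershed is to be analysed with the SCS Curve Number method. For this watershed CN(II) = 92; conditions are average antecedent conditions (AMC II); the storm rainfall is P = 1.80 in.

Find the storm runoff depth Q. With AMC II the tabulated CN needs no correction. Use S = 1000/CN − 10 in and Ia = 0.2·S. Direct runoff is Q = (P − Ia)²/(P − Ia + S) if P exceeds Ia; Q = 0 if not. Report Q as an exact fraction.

Q = 34969/33005 in ≈ 1.060 in

Average conditions: CN = 92 (no AMC adjustment).
Retention S: 1000/CN − 10 with CN=92.000 → S = 20/23 ≈ 0.870 in
Initial abstraction Ia = S/5 = (20/23)/5 = 4/23 ≈ 0.174 in
Excess rainfall: 1.800 − 0.174 = 1.626 in; P > Ia so Q > 0
Q = (187/115)²/((187/115) + 20/23) = (34969/13225)/(287/115) = 34969/33005 in ≈ 1.060 in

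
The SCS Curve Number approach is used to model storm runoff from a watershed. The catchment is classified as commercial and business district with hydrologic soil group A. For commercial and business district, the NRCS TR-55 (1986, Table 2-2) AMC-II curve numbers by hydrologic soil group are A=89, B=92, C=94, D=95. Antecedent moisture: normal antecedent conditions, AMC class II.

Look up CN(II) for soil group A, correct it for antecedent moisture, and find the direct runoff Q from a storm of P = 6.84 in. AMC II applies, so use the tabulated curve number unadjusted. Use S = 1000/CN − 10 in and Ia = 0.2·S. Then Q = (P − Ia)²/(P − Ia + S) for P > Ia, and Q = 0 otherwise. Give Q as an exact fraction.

NRCS table: commercial and business district, soil group A → CN(II) = 89
AMC II — tabulated CN = 89 applies directly.
Retention S: 1000/CN − 10 with CN=89.000 → S = 110/89 ≈ 1.236 in
Ia = 0.2·(110/89) = 22/89 in ≈ 0.247 in
Excess rainfall: 6.840 − 0.247 = 6.593 in; P > Ia so Q > 0
Q: (14669/2225)² ÷ (17419/2225) = 215179561/38757275 in (≈ 5.552 in)

Q = 215179561/38757275 in ≈ 5.552 in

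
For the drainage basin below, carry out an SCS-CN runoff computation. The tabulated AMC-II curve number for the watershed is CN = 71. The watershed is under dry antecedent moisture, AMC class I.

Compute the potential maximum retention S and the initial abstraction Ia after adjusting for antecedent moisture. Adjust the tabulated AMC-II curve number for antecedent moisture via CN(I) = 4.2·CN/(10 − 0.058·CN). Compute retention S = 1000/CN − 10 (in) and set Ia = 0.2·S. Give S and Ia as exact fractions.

S = 14500/1491 in ≈ 9.725 in; Ia = 2900/1491 in ≈ 1.945 in

Dry (AMC I): CN(I) = 4.2·71/(10 − 0.058·71) = (1491/5)/(2941/500) = 149100/2941 ≈ 50.697
Max retention: S = 1000/(149100/2941) − 10 = 14500/1491 in (≈ 9.725 in)
Ia = 0.2S: 0.2·9.725 = 1.945 in (exactly 2900/1491)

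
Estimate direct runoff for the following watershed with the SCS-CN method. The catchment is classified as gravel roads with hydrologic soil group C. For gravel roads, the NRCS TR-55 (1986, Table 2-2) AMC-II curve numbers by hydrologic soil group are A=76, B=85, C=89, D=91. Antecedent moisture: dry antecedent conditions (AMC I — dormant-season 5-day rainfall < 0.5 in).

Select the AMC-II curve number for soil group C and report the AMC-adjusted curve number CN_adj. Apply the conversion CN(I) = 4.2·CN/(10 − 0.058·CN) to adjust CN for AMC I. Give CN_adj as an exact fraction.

CN_adj = 186900/2419 ≈ 77.263

NRCS table: gravel roads, soil group C → CN(II) = 89
CN(I) from CN(II)=89: (4.2·89)/(10 − 0.058·89) = 186900/2419 ≈ 77.263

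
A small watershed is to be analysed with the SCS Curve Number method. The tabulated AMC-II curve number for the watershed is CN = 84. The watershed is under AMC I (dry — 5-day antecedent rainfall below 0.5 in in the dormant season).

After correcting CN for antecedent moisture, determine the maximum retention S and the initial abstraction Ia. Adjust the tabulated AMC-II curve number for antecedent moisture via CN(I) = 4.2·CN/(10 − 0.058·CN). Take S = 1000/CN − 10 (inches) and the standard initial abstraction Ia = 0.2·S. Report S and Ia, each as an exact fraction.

CN(I) from CN(II)=84: (4.2·84)/(10 − 0.058·84) = 44100/641 ≈ 68.799
Max retention: S = 1000/(44100/641) − 10 = 2000/441 in (≈ 4.535 in)
Ia = 0.2S: 0.2·4.535 = 0.907 in (exactly 400/441)

S = 2000/441 in ≈ 4.535 in; Ia = 400/441 in ≈ 0.907 in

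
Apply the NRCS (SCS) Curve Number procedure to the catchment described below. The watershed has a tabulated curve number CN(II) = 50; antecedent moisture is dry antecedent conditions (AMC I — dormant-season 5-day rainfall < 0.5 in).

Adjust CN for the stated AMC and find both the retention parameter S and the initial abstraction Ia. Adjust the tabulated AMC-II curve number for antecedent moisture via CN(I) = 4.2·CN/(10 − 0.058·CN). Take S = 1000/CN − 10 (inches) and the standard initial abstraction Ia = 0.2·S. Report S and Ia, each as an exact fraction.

S = 500/21 in ≈ 23.810 in; Ia = 100/21 in ≈ 4.762 in

Adjust CN=50 to AMC I: 4.2·50/(10 − 0.058·50) → 210 ÷ (71/10) = 2100/71 ≈ 29.577
Retention S: 1000/CN − 10 with CN=29.577 → S = 500/21 ≈ 23.810 in
Ia = 0.2·(500/21) = 100/21 in ≈ 4.762 in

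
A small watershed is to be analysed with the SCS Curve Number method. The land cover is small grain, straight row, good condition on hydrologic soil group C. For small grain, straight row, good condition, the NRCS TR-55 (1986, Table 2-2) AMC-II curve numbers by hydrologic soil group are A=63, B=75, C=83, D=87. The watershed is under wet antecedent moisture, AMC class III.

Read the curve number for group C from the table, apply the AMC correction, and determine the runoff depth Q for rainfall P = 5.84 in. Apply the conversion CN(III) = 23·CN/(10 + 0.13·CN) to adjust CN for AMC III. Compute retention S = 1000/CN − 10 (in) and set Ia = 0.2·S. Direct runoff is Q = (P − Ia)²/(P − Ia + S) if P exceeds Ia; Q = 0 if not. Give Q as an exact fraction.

NRCS table: small grain, straight row, good condition, soil group C → CN(II) = 83
Adjust CN=83 to AMC III: 23·83/(10 + 0.13·83) → 1909 ÷ (2079/100) = 190900/2079 ≈ 91.823
S = 1000/(190900/2079) − 10 = 1700/1909 in ≈ 0.891 in
Ia = 0.2S: 0.2·0.891 = 0.178 in (exactly 340/1909)
Since P=5.840 > Ia=0.178: effective rainfall P−Ia = 270214/47725 in
Runoff Q = (P−Ia)²/(P−Ia+S) = (5.662)²/(5.662+0.891) = 36507802898/7462137825 ≈ 4.892 in

Q = 36507802898/7462137825 in ≈ 4.892 in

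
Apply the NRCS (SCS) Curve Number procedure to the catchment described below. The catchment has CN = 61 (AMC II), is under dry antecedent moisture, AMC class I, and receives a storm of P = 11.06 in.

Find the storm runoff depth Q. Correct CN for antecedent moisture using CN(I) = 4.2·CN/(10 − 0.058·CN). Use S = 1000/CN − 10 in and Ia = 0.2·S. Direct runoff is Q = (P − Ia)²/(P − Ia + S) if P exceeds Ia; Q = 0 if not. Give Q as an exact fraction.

Adjust CN=61 to AMC I: 4.2·61/(10 − 0.058·61) → (1281/5) ÷ (3231/500) = 42700/1077 ≈ 39.647
S = 1000/(42700/1077) − 10 = 6500/427 in ≈ 15.222 in
Initial abstraction Ia = S/5 = (6500/427)/5 = 1300/427 ≈ 3.044 in
Since P=11.060 > Ia=3.044: effective rainfall P−Ia = 171131/21350 in
Q = (171131/21350)²/((171131/21350) + 6500/427) = (29285819161/455822500)/(496131/21350) = 29285819161/10592396850 in ≈ 2.765 in

Q = 29285819161/10592396850 in ≈ 2.765 in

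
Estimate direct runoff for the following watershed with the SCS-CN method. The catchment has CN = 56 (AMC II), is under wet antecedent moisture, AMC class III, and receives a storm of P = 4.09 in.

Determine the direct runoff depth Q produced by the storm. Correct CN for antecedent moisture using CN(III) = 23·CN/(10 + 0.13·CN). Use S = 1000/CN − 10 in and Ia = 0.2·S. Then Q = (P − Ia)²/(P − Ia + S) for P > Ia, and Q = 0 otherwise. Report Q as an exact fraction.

Adjust CN=56 to AMC III: 23·56/(10 + 0.13·56) → 1288 ÷ (432/25) = 4025/54 ≈ 74.537
Retention S: 1000/CN − 10 with CN=74.537 → S = 550/161 ≈ 3.416 in
Ia = 0.2S: 0.2·3.416 = 0.683 in (exactly 110/161)
Excess rainfall: 4.090 − 0.683 = 3.407 in; P > Ia so Q > 0
Runoff Q = (P−Ia)²/(P−Ia+S) = (3.407)²/(3.407+3.416) = 3008412801/1768568900 ≈ 1.701 in

Q = 3008412801/1768568900 in ≈ 1.701 in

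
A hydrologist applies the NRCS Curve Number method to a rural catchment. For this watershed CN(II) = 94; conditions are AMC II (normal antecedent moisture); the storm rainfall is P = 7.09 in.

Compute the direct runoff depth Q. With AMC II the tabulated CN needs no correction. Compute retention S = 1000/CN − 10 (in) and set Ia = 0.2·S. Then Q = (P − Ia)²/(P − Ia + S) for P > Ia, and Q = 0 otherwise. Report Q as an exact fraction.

Q = 1070794729/167898100 in ≈ 6.378 in

CN(II) = 94; AMC II needs no correction.
Max retention: S = 1000/94 − 10 = 30/47 in (≈ 0.638 in)
Initial abstraction Ia = S/5 = (30/47)/5 = 6/47 ≈ 0.128 in
Excess rainfall: 7.090 − 0.128 = 6.962 in; P > Ia so Q > 0
Runoff Q = (P−Ia)²/(P−Ia+S) = (6.962)²/(6.962+0.638) = 1070794729/167898100 ≈ 6.378 in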